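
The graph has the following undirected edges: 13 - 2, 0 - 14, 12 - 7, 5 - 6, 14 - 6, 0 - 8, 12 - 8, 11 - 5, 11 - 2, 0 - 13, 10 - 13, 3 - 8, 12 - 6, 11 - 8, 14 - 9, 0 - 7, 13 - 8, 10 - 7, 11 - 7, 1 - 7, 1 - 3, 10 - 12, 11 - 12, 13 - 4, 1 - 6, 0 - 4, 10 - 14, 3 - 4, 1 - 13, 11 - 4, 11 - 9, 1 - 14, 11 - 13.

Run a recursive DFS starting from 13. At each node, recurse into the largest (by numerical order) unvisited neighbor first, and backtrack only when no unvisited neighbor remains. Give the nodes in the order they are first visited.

13 -> 11 -> 12 -> 10 -> 14 -> 9 -> 6 -> 5 -> 1 -> 7 -> 0 -> 8 -> 3 -> 4 -> 2

Visit 13
13 → 11
11 → 12
12 → 10
10 → 14
14 → 9
14 → 6
6 → 5
6 → 1
1 → 7
7 → 0
0 → 8
8 → 3
3 → 4
11 → 2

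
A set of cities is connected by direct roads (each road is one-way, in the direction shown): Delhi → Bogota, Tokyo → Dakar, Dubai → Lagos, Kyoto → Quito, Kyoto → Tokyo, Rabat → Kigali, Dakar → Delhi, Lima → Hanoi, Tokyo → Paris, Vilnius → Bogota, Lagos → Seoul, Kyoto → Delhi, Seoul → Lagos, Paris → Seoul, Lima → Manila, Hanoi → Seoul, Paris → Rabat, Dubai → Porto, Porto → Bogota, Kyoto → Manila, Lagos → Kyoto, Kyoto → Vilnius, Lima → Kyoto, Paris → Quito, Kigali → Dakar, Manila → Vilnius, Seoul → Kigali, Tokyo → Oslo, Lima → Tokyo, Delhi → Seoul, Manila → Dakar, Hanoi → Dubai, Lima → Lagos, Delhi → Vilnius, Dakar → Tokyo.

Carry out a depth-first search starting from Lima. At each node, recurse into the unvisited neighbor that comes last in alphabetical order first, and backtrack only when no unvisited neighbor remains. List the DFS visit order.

Visit Lima
Lima → Tokyo
Tokyo → Paris
Paris → Seoul
Seoul → Lagos
Lagos → Kyoto
Kyoto → Vilnius
Vilnius → Bogota
Kyoto → Quito
Kyoto → Manila
Manila → Dakar
Dakar → Delhi
Seoul → Kigali
Paris → Rabat
Tokyo → Oslo
Lima → Hanoi
Hanoi → Dubai
Dubai → Porto

Lima → Tokyo → Paris → Seoul → Lagos → Kyoto → Vilnius → Bogota → Quito → Manila → Dakar → Delhi → Kigali → Rabat → Oslo → Hanoi → Dubai → Porto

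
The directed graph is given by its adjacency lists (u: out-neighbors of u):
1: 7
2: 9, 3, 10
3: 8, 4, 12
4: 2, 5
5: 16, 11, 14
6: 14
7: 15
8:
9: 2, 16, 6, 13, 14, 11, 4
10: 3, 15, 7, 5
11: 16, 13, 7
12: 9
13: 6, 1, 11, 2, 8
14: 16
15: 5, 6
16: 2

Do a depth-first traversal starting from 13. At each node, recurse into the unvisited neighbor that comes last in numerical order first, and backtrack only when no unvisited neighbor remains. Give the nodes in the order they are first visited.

13 → 11 → 16 → 2 → 10 → 15 → 6 → 14 → 5 → 7 → 3 → 12 → 9 → 4 → 8 → 1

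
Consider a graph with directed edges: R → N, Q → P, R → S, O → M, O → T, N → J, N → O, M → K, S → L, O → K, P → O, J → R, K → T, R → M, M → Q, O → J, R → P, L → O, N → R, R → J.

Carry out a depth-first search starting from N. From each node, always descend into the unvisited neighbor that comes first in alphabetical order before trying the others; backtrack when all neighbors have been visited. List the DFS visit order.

Visit N
N → J
J → R
R → M
M → K
K → T
M → Q
Q → P
P → O
R → S
S → L

N, J, R, M, K, T, Q, P, O, S, L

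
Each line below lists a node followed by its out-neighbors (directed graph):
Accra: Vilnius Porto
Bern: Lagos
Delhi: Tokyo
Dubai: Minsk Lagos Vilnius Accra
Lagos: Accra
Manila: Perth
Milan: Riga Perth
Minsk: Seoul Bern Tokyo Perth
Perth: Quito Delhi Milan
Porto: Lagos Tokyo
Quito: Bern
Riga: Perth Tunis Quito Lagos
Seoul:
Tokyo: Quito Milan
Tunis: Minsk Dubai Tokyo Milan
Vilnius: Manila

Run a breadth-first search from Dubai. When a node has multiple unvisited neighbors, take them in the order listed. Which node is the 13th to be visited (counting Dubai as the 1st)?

Visit Dubai; enqueue Minsk, Lagos, Vilnius, Accra → queue [Minsk, Lagos, Vilnius, Accra]
Visit Minsk; enqueue Seoul, Bern, Tokyo, Perth → queue [Lagos, Vilnius, Accra, Seoul, Bern, Tokyo, Perth]
Visit Lagos → queue [Vilnius, Accra, Seoul, Bern, Tokyo, Perth]
Visit Vilnius; enqueue Manila → queue [Accra, Seoul, Bern, Tokyo, Perth, Manila]
Visit Accra; enqueue Porto → queue [Seoul, Bern, Tokyo, Perth, Manila, Porto]
Visit Seoul → queue [Bern, Tokyo, Perth, Manila, Porto]
Visit Bern → queue [Tokyo, Perth, Manila, Porto]
Visit Tokyo; enqueue Quito, Milan → queue [Perth, Manila, Porto, Quito, Milan]
Visit Perth; enqueue Delhi → queue [Manila, Porto, Quito, Milan, Delhi]
Visit Manila → queue [Porto, Quito, Milan, Delhi]
Visit Porto → queue [Quito, Milan, Delhi]
Visit Quito → queue [Milan, Delhi]
Visit Milan; enqueue Riga → queue [Delhi, Riga]
Visit Delhi → queue [Riga]
Visit Riga; enqueue Tunis → queue [Tunis]
Visit Tunis → queue []

Visit order: Dubai, Minsk, Lagos, Vilnius, Accra, Seoul, Bern, Tokyo, Perth, Manila, Porto, Quito, Milan, Delhi, Riga, Tunis

Milan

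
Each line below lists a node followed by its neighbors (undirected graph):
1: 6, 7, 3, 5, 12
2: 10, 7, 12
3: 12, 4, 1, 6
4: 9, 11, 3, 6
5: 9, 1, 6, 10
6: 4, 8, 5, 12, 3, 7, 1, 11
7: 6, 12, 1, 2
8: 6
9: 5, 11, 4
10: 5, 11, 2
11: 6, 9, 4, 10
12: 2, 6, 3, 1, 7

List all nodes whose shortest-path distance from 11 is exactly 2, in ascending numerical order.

Level 0: 11
Level 1: 4, 6, 9, 10
Level 2: 1, 2, 3, 5, 7, 8, 12

1, 2, 3, 5, 7, 8, 12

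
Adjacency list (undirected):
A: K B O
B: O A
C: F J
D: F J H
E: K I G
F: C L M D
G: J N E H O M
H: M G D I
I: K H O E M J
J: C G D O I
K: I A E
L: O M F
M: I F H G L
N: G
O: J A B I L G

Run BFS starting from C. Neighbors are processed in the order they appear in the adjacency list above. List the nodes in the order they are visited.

C, F, J, L, M, D, G, O, I, H, N, E, A, B, K

Visit C; enqueue F, J → queue [F, J]
Visit F; enqueue L, M, D → queue [J, L, M, D]
Visit J; enqueue G, O, I → queue [L, M, D, G, O, I]
Visit L → queue [M, D, G, O, I]
Visit M; enqueue H → queue [D, G, O, I, H]
Visit D → queue [G, O, I, H]
Visit G; enqueue N, E → queue [O, I, H, N, E]
Visit O; enqueue A, B → queue [I, H, N, E, A, B]
Visit I; enqueue K → queue [H, N, E, A, B, K]
Visit H → queue [N, E, A, B, K]
Visit N → queue [E, A, B, K]
Visit E → queue [A, B, K]
Visit A → queue [B, K]
Visit B → queue [K]
Visit K → queue []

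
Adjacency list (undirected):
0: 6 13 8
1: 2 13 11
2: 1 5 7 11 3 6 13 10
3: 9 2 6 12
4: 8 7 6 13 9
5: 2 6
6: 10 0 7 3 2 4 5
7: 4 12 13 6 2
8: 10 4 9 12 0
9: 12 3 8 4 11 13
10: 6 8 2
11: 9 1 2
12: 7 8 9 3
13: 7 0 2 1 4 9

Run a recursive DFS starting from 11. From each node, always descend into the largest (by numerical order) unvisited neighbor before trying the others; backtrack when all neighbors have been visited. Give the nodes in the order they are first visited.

11, 9, 13, 7, 12, 8, 10, 6, 5, 2, 3, 1, 4, 0

Visit 11
11 → 9
9 → 13
13 → 7
7 → 12
12 → 8
8 → 10
10 → 6
6 → 5
5 → 2
2 → 3
2 → 1
6 → 4
6 → 0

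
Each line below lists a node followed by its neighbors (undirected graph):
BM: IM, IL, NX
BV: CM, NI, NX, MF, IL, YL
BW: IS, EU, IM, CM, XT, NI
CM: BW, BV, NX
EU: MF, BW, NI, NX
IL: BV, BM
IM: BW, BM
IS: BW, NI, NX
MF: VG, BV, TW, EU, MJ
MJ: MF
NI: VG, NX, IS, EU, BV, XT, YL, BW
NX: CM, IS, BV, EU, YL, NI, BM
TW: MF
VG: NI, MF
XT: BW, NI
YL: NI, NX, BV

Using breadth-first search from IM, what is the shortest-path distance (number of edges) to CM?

Level 0: IM
Level 1: BM, BW
Level 2: CM, EU, IL, IS, NI, NX, XT
Level 3: BV, MF, VG, YL
Level 4: MJ, TW
CM first appears at level 2.

2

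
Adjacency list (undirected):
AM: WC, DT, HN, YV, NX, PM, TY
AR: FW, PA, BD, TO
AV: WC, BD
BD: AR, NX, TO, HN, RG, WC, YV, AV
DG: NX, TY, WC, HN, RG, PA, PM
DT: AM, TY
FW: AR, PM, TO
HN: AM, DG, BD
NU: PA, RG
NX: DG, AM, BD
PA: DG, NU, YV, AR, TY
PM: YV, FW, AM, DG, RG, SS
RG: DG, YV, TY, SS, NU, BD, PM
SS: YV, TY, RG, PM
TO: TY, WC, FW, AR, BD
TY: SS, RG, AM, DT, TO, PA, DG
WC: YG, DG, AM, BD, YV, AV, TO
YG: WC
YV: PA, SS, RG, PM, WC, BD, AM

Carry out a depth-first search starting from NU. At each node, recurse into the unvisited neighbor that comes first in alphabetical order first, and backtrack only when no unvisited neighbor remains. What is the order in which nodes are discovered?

NU, PA, AR, BD, AV, WC, AM, DT, TY, DG, HN, NX, PM, FW, TO, RG, SS, YV, YG

Visit NU
NU → PA
PA → AR
AR → BD
BD → AV
AV → WC
WC → AM
AM → DT
DT → TY
TY → DG
DG → HN
DG → NX
DG → PM
PM → FW
FW → TO
PM → RG
RG → SS
SS → YV
WC → YG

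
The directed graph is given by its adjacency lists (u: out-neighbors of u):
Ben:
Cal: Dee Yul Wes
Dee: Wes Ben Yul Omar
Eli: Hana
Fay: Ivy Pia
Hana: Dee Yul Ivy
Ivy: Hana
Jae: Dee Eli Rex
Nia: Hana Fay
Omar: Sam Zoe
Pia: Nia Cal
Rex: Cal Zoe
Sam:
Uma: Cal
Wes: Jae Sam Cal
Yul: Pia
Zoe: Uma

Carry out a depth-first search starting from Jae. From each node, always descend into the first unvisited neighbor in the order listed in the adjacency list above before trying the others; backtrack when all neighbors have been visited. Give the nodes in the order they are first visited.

Visit Jae
Jae → Dee
Dee → Wes
Wes → Sam
Wes → Cal
Cal → Yul
Yul → Pia
Pia → Nia
Nia → Hana
Hana → Ivy
Nia → Fay
Dee → Ben
Dee → Omar
Omar → Zoe
Zoe → Uma
Jae → Eli
Jae → Rex

Jae, Dee, Wes, Sam, Cal, Yul, Pia, Nia, Hana, Ivy, Fay, Ben, Omar, Zoe, Uma, Eli, Rex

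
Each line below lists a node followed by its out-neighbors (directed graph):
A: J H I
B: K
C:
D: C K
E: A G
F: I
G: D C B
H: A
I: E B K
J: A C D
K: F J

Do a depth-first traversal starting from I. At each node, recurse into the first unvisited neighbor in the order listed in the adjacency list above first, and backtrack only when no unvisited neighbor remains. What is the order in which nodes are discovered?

Visit I
I → E
E → A
A → J
J → C
J → D
D → K
K → F
A → H
E → G
G → B

I E A J C D K F H G B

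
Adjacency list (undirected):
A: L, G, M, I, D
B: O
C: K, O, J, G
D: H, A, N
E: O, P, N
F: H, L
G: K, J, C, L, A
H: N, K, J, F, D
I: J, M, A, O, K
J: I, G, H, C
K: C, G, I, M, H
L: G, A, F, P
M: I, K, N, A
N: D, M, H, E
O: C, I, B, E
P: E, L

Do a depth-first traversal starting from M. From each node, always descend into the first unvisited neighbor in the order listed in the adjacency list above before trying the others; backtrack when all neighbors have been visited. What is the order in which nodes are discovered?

Visit M
M → I
I → J
J → G
G → K
K → C
C → O
O → B
O → E
E → P
P → L
L → A
A → D
D → H
H → N
H → F

M, I, J, G, K, C, O, B, E, P, L, A, D, H, N, F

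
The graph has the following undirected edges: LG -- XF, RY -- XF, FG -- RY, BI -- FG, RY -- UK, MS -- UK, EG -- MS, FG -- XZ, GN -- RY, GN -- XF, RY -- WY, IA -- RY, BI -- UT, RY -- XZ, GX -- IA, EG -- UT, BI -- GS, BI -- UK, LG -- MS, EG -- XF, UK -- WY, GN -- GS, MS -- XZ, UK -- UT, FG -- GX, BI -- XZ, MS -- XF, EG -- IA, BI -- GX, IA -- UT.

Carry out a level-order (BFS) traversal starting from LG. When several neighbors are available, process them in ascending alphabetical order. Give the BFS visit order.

LG MS XF EG UK XZ GN RY IA UT BI WY FG GS GX

Visit LG; enqueue MS, XF → queue [MS, XF]
Visit MS; enqueue EG, UK, XZ → queue [XF, EG, UK, XZ]
Visit XF; enqueue GN, RY → queue [EG, UK, XZ, GN, RY]
Visit EG; enqueue IA, UT → queue [UK, XZ, GN, RY, IA, UT]
Visit UK; enqueue BI, WY → queue [XZ, GN, RY, IA, UT, BI, WY]
Visit XZ; enqueue FG → queue [GN, RY, IA, UT, BI, WY, FG]
Visit GN; enqueue GS → queue [RY, IA, UT, BI, WY, FG, GS]
Visit RY → queue [IA, UT, BI, WY, FG, GS]
Visit IA; enqueue GX → queue [UT, BI, WY, FG, GS, GX]
Visit UT → queue [BI, WY, FG, GS, GX]
Visit BI → queue [WY, FG, GS, GX]
Visit WY → queue [FG, GS, GX]
Visit FG → queue [GS, GX]
Visit GS → queue [GX]
Visit GX → queue []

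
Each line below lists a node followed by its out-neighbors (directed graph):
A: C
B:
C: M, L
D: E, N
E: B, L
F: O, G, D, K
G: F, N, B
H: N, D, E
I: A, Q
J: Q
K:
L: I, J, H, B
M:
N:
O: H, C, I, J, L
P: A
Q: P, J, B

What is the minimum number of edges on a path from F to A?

Level 0: F
Level 1: D, G, K, O
Level 2: B, C, E, H, I, J, L, N
Level 3: A, M, Q
Level 4: P
A first appears at level 3.

3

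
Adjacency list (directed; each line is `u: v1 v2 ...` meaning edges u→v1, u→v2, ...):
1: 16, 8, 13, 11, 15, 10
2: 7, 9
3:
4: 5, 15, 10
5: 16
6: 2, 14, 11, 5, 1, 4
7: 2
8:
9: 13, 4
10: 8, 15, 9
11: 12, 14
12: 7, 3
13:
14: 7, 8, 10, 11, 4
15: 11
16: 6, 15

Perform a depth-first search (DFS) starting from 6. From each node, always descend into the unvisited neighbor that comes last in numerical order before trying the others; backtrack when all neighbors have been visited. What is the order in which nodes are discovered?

6 14 11 12 7 2 9 13 4 15 10 8 5 16 3 1

Visit 6
6 → 14
14 → 11
11 → 12
12 → 7
7 → 2
2 → 9
9 → 13
9 → 4
4 → 15
4 → 10
10 → 8
4 → 5
5 → 16
12 → 3
6 → 1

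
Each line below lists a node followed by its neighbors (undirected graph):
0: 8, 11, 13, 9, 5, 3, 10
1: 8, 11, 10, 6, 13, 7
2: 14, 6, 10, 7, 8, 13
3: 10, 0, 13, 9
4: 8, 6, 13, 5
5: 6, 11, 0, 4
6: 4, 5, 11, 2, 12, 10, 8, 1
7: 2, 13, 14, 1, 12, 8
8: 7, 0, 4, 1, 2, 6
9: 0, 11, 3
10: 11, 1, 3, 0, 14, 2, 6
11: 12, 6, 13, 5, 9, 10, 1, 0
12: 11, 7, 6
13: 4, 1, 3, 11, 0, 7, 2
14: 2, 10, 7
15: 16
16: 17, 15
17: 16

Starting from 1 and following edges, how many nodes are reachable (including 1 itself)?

15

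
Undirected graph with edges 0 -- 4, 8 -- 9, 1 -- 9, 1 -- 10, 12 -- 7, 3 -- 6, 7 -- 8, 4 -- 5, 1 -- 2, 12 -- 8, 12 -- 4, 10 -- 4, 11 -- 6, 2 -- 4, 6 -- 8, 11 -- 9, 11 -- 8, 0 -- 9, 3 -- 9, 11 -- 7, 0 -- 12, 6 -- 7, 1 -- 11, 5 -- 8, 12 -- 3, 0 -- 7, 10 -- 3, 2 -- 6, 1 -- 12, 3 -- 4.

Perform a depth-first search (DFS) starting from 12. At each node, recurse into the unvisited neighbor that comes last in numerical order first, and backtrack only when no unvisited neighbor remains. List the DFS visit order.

12 -> 8 -> 11 -> 9 -> 3 -> 10 -> 4 -> 5 -> 2 -> 6 -> 7 -> 0 -> 1

Visit 12
12 → 8
8 → 11
11 → 9
9 → 3
3 → 10
10 → 4
4 → 5
4 → 2
2 → 6
6 → 7
7 → 0
2 → 1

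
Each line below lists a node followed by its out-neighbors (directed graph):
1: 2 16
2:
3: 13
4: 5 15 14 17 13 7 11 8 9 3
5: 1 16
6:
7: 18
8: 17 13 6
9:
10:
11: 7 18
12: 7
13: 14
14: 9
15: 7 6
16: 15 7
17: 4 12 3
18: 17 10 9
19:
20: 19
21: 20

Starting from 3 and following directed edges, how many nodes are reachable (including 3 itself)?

BFS from 3 visits: 3, 13, 14, 9
Reachable nodes: 4 of 21 total.

4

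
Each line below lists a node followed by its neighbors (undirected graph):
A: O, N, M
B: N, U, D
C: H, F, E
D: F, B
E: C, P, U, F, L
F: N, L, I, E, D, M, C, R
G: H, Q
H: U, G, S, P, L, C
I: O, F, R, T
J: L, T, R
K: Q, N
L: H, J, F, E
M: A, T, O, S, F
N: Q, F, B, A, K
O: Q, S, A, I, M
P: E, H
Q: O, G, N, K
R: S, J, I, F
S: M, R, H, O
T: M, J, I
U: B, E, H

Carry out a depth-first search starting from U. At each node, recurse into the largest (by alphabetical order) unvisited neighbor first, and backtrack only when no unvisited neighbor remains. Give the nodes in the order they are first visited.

U -> H -> S -> R -> J -> T -> M -> O -> Q -> N -> K -> F -> L -> E -> P -> C -> I -> D -> B -> A -> G

Visit U
U → H
H → S
S → R
R → J
J → T
T → M
M → O
O → Q
Q → N
N → K
N → F
F → L
L → E
E → P
E → C
F → I
F → D
D → B
N → A
Q → G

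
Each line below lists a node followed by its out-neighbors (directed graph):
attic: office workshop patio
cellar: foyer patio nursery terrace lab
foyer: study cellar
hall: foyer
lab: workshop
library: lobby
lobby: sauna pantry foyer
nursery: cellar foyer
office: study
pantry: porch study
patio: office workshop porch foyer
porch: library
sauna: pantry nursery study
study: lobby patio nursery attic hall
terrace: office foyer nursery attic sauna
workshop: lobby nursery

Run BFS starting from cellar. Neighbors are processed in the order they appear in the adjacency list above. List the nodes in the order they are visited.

Visit cellar; enqueue foyer, patio, nursery, terrace, lab → queue [foyer, patio, nursery, terrace, lab]
Visit foyer; enqueue study → queue [patio, nursery, terrace, lab, study]
Visit patio; enqueue office, workshop, porch → queue [nursery, terrace, lab, study, office, workshop, porch]
Visit nursery → queue [terrace, lab, study, office, workshop, porch]
Visit terrace; enqueue attic, sauna → queue [lab, study, office, workshop, porch, attic, sauna]
Visit lab → queue [study, office, workshop, porch, attic, sauna]
Visit study; enqueue lobby, hall → queue [office, workshop, porch, attic, sauna, lobby, hall]
Visit office → queue [workshop, porch, attic, sauna, lobby, hall]
Visit workshop → queue [porch, attic, sauna, lobby, hall]
Visit porch; enqueue library → queue [attic, sauna, lobby, hall, library]
Visit attic → queue [sauna, lobby, hall, library]
Visit sauna; enqueue pantry → queue [lobby, hall, library, pantry]
Visit lobby → queue [hall, library, pantry]
Visit hall → queue [library, pantry]
Visit library → queue [pantry]
Visit pantry → queue []

cellar → foyer → patio → nursery → terrace → lab → study → office → workshop → porch → attic → sauna → lobby → hall → library → pantry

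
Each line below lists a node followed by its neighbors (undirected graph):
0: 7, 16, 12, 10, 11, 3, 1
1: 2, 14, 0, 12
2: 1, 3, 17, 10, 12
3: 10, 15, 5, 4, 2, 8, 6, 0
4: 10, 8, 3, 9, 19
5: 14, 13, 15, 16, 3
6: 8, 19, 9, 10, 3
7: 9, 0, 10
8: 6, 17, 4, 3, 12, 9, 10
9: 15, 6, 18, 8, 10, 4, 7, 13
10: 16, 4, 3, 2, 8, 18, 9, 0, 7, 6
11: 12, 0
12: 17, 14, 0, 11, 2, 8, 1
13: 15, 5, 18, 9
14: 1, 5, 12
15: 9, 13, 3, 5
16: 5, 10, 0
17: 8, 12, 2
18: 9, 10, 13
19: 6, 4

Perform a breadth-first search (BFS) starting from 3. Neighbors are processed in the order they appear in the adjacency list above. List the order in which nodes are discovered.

3, 10, 15, 5, 4, 2, 8, 6, 0, 16, 18, 9, 7, 13, 14, 19, 1, 17, 12, 11

Visit 3; enqueue 10, 15, 5, 4, 2, 8, 6, 0 → queue [10, 15, 5, 4, 2, 8, 6, 0]
Visit 10; enqueue 16, 18, 9, 7 → queue [15, 5, 4, 2, 8, 6, 0, 16, 18, 9, 7]
Visit 15; enqueue 13 → queue [5, 4, 2, 8, 6, 0, 16, 18, 9, 7, 13]
Visit 5; enqueue 14 → queue [4, 2, 8, 6, 0, 16, 18, 9, 7, 13, 14]
Visit 4; enqueue 19 → queue [2, 8, 6, 0, 16, 18, 9, 7, 13, 14, 19]
Visit 2; enqueue 1, 17, 12 → queue [8, 6, 0, 16, 18, 9, 7, 13, 14, 19, 1, 17, 12]
Visit 8 → queue [6, 0, 16, 18, 9, 7, 13, 14, 19, 1, 17, 12]
Visit 6 → queue [0, 16, 18, 9, 7, 13, 14, 19, 1, 17, 12]
Visit 0; enqueue 11 → queue [16, 18, 9, 7, 13, 14, 19, 1, 17, 12, 11]
Visit 16 → queue [18, 9, 7, 13, 14, 19, 1, 17, 12, 11]
Visit 18 → queue [9, 7, 13, 14, 19, 1, 17, 12, 11]
Visit 9 → queue [7, 13, 14, 19, 1, 17, 12, 11]
Visit 7 → queue [13, 14, 19, 1, 17, 12, 11]
Visit 13 → queue [14, 19, 1, 17, 12, 11]
Visit 14 → queue [19, 1, 17, 12, 11]
Visit 19 → queue [1, 17, 12, 11]
Visit 1 → queue [17, 12, 11]
Visit 17 → queue [12, 11]
Visit 12 → queue [11]
Visit 11 → queue []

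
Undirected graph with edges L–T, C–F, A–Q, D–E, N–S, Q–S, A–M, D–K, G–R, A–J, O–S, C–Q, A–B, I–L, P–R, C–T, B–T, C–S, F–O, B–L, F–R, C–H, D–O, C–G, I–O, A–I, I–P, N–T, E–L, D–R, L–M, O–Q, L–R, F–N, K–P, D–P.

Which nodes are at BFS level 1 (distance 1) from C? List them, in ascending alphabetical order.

F, G, H, Q, S, T

Level 0: C
Level 1: F, G, H, Q, S, T
Level 2: A, B, L, N, O, R
Level 3: D, E, I, J, M, P
Level 4: K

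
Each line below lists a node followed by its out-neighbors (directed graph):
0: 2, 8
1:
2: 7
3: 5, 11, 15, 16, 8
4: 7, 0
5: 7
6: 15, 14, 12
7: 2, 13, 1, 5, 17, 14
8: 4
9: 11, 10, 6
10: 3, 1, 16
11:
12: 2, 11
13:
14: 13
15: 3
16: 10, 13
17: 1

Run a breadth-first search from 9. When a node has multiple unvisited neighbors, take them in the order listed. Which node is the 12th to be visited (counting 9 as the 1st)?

8

Visit 9; enqueue 11, 10, 6 → queue [11, 10, 6]
Visit 11 → queue [10, 6]
Visit 10; enqueue 3, 1, 16 → queue [6, 3, 1, 16]
Visit 6; enqueue 15, 14, 12 → queue [3, 1, 16, 15, 14, 12]
Visit 3; enqueue 5, 8 → queue [1, 16, 15, 14, 12, 5, 8]
Visit 1 → queue [16, 15, 14, 12, 5, 8]
Visit 16; enqueue 13 → queue [15, 14, 12, 5, 8, 13]
Visit 15 → queue [14, 12, 5, 8, 13]
Visit 14 → queue [12, 5, 8, 13]
Visit 12; enqueue 2 → queue [5, 8, 13, 2]
Visit 5; enqueue 7 → queue [8, 13, 2, 7]
Visit 8; enqueue 4 → queue [13, 2, 7, 4]
Visit 13 → queue [2, 7, 4]
Visit 2 → queue [7, 4]
Visit 7; enqueue 17 → queue [4, 17]
Visit 4; enqueue 0 → queue [17, 0]
Visit 17 → queue [0]
Visit 0 → queue []

Visit order: 9, 11, 10, 6, 3, 1, 16, 15, 14, 12, 5, 8, 13, 2, 7, 4, 17, 0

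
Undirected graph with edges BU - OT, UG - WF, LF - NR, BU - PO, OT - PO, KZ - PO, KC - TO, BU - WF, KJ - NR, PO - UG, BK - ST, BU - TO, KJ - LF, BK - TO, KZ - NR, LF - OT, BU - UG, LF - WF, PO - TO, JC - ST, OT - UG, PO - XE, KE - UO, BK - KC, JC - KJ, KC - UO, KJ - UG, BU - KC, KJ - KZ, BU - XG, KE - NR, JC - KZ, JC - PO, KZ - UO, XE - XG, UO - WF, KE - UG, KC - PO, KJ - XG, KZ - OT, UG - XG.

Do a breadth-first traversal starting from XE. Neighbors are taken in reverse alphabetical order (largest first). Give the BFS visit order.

XE → XG → PO → UG → KJ → BU → TO → OT → KZ → KC → JC → WF → KE → NR → LF → BK → UO → ST

Visit XE; enqueue XG, PO → queue [XG, PO]
Visit XG; enqueue UG, KJ, BU → queue [PO, UG, KJ, BU]
Visit PO; enqueue TO, OT, KZ, KC, JC → queue [UG, KJ, BU, TO, OT, KZ, KC, JC]
Visit UG; enqueue WF, KE → queue [KJ, BU, TO, OT, KZ, KC, JC, WF, KE]
Visit KJ; enqueue NR, LF → queue [BU, TO, OT, KZ, KC, JC, WF, KE, NR, LF]
Visit BU → queue [TO, OT, KZ, KC, JC, WF, KE, NR, LF]
Visit TO; enqueue BK → queue [OT, KZ, KC, JC, WF, KE, NR, LF, BK]
Visit OT → queue [KZ, KC, JC, WF, KE, NR, LF, BK]
Visit KZ; enqueue UO → queue [KC, JC, WF, KE, NR, LF, BK, UO]
Visit KC → queue [JC, WF, KE, NR, LF, BK, UO]
Visit JC; enqueue ST → queue [WF, KE, NR, LF, BK, UO, ST]
Visit WF → queue [KE, NR, LF, BK, UO, ST]
Visit KE → queue [NR, LF, BK, UO, ST]
Visit NR → queue [LF, BK, UO, ST]
Visit LF → queue [BK, UO, ST]
Visit BK → queue [UO, ST]
Visit UO → queue [ST]
Visit ST → queue []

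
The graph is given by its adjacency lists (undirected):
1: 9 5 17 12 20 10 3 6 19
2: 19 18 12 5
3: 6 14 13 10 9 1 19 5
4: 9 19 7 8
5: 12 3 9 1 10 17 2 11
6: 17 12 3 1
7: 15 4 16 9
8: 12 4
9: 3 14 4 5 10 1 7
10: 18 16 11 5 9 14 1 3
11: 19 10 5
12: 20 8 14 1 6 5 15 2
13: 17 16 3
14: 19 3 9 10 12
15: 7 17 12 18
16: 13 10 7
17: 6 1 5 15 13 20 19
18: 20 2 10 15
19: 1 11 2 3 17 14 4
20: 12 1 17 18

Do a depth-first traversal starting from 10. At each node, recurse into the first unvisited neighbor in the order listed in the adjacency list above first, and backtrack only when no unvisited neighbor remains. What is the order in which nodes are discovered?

10, 18, 20, 12, 8, 4, 9, 3, 6, 17, 1, 5, 2, 19, 11, 14, 15, 7, 16, 13

Visit 10
10 → 18
18 → 20
20 → 12
12 → 8
8 → 4
4 → 9
9 → 3
3 → 6
6 → 17
17 → 1
1 → 5
5 → 2
2 → 19
19 → 11
19 → 14
17 → 15
15 → 7
7 → 16
16 → 13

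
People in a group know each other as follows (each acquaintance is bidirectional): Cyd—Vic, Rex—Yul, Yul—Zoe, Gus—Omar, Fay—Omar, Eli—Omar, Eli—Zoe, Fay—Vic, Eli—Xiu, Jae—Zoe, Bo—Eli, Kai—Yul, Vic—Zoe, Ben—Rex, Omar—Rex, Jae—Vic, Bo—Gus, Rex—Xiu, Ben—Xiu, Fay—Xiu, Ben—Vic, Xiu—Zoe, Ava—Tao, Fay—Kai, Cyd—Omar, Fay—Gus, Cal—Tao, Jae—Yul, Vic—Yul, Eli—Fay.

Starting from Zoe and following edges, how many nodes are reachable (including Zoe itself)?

14

BFS from Zoe visits: Zoe, Eli, Jae, Vic, Xiu, Yul, Bo, Fay, Omar, Ben, Cyd, Rex, Kai, Gus
Reachable nodes: 14 of 17 total.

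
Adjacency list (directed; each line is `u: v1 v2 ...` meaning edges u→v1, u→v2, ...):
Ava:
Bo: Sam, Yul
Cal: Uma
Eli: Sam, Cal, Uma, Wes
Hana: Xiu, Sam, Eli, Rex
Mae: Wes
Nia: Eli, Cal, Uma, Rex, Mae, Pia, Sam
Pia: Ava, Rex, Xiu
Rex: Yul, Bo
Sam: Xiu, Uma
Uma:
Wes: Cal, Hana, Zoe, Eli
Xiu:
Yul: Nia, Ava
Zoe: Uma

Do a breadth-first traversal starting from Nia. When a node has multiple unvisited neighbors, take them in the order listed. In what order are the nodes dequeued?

Visit Nia; enqueue Eli, Cal, Uma, Rex, Mae, Pia, Sam → queue [Eli, Cal, Uma, Rex, Mae, Pia, Sam]
Visit Eli; enqueue Wes → queue [Cal, Uma, Rex, Mae, Pia, Sam, Wes]
Visit Cal → queue [Uma, Rex, Mae, Pia, Sam, Wes]
Visit Uma → queue [Rex, Mae, Pia, Sam, Wes]
Visit Rex; enqueue Yul, Bo → queue [Mae, Pia, Sam, Wes, Yul, Bo]
Visit Mae → queue [Pia, Sam, Wes, Yul, Bo]
Visit Pia; enqueue Ava, Xiu → queue [Sam, Wes, Yul, Bo, Ava, Xiu]
Visit Sam → queue [Wes, Yul, Bo, Ava, Xiu]
Visit Wes; enqueue Hana, Zoe → queue [Yul, Bo, Ava, Xiu, Hana, Zoe]
Visit Yul → queue [Bo, Ava, Xiu, Hana, Zoe]
Visit Bo → queue [Ava, Xiu, Hana, Zoe]
Visit Ava → queue [Xiu, Hana, Zoe]
Visit Xiu → queue [Hana, Zoe]
Visit Hana → queue [Zoe]
Visit Zoe → queue []

Nia, Eli, Cal, Uma, Rex, Mae, Pia, Sam, Wes, Yul, Bo, Ava, Xiu, Hana, Zoe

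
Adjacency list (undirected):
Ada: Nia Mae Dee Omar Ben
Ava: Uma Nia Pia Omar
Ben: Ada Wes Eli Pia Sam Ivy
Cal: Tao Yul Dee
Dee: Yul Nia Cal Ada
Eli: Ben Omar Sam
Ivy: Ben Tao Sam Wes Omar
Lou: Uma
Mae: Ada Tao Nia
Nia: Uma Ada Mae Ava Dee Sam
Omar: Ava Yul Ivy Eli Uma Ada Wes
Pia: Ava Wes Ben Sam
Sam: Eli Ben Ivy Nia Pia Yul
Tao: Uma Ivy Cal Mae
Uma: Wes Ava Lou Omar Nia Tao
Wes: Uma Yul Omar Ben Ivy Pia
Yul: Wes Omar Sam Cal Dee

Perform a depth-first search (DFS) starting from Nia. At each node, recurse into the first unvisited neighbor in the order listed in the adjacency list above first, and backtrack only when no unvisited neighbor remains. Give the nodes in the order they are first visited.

Visit Nia
Nia → Uma
Uma → Wes
Wes → Yul
Yul → Omar
Omar → Ava
Ava → Pia
Pia → Ben
Ben → Ada
Ada → Mae
Mae → Tao
Tao → Ivy
Ivy → Sam
Sam → Eli
Tao → Cal
Cal → Dee
Uma → Lou

Nia, Uma, Wes, Yul, Omar, Ava, Pia, Ben, Ada, Mae, Tao, Ivy, Sam, Eli, Cal, Dee, Lou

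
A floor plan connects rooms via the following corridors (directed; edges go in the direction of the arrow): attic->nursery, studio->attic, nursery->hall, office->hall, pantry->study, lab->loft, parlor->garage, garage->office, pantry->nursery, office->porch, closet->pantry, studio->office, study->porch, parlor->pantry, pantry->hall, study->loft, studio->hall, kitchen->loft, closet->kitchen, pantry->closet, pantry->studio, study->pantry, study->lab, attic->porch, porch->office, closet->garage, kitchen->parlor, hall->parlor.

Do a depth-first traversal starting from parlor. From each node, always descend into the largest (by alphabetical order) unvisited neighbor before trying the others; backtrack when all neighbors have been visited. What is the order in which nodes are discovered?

parlor -> pantry -> study -> porch -> office -> hall -> loft -> lab -> studio -> attic -> nursery -> closet -> kitchen -> garage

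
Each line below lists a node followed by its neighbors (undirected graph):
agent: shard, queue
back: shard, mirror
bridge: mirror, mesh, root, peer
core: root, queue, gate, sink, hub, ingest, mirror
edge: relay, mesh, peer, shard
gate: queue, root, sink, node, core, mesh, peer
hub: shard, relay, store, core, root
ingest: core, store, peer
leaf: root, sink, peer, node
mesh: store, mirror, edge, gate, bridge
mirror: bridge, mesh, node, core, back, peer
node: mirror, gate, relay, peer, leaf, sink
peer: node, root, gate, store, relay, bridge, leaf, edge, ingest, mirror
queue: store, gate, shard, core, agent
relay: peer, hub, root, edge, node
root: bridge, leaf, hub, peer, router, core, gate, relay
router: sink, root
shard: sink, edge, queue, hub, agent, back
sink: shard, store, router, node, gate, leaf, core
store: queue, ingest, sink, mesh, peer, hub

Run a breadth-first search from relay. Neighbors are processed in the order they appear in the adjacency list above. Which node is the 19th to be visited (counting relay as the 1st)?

back

Visit relay; enqueue peer, hub, root, edge, node → queue [peer, hub, root, edge, node]
Visit peer; enqueue gate, store, bridge, leaf, ingest, mirror → queue [hub, root, edge, node, gate, store, bridge, leaf, ingest, mirror]
Visit hub; enqueue shard, core → queue [root, edge, node, gate, store, bridge, leaf, ingest, mirror, shard, core]
Visit root; enqueue router → queue [edge, node, gate, store, bridge, leaf, ingest, mirror, shard, core, router]
Visit edge; enqueue mesh → queue [node, gate, store, bridge, leaf, ingest, mirror, shard, core, router, mesh]
Visit node; enqueue sink → queue [gate, store, bridge, leaf, ingest, mirror, shard, core, router, mesh, sink]
Visit gate; enqueue queue → queue [store, bridge, leaf, ingest, mirror, shard, core, router, mesh, sink, queue]
Visit store → queue [bridge, leaf, ingest, mirror, shard, core, router, mesh, sink, queue]
Visit bridge → queue [leaf, ingest, mirror, shard, core, router, mesh, sink, queue]
Visit leaf → queue [ingest, mirror, shard, core, router, mesh, sink, queue]
Visit ingest → queue [mirror, shard, core, router, mesh, sink, queue]
Visit mirror; enqueue back → queue [shard, core, router, mesh, sink, queue, back]
Visit shard; enqueue agent → queue [core, router, mesh, sink, queue, back, agent]
Visit core → queue [router, mesh, sink, queue, back, agent]
Visit router → queue [mesh, sink, queue, back, agent]
Visit mesh → queue [sink, queue, back, agent]
Visit sink → queue [queue, back, agent]
Visit queue → queue [back, agent]
Visit back → queue [agent]
Visit agent → queue []

Visit order: relay, peer, hub, root, edge, node, gate, store, bridge, leaf, ingest, mirror, shard, core, router, mesh, sink, queue, back, agent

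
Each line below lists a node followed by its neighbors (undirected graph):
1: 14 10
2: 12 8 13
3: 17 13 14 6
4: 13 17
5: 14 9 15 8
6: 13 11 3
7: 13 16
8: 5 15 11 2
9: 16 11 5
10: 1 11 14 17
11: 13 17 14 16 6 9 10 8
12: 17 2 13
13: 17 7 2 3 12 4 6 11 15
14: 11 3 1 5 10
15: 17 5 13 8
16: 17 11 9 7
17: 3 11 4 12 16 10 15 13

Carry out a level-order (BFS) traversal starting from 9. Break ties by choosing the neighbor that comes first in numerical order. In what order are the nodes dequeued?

9, 5, 11, 16, 8, 14, 15, 6, 10, 13, 17, 7, 2, 1, 3, 4, 12

Visit 9; enqueue 5, 11, 16 → queue [5, 11, 16]
Visit 5; enqueue 8, 14, 15 → queue [11, 16, 8, 14, 15]
Visit 11; enqueue 6, 10, 13, 17 → queue [16, 8, 14, 15, 6, 10, 13, 17]
Visit 16; enqueue 7 → queue [8, 14, 15, 6, 10, 13, 17, 7]
Visit 8; enqueue 2 → queue [14, 15, 6, 10, 13, 17, 7, 2]
Visit 14; enqueue 1, 3 → queue [15, 6, 10, 13, 17, 7, 2, 1, 3]
Visit 15 → queue [6, 10, 13, 17, 7, 2, 1, 3]
Visit 6 → queue [10, 13, 17, 7, 2, 1, 3]
Visit 10 → queue [13, 17, 7, 2, 1, 3]
Visit 13; enqueue 4, 12 → queue [17, 7, 2, 1, 3, 4, 12]
Visit 17 → queue [7, 2, 1, 3, 4, 12]
Visit 7 → queue [2, 1, 3, 4, 12]
Visit 2 → queue [1, 3, 4, 12]
Visit 1 → queue [3, 4, 12]
Visit 3 → queue [4, 12]
Visit 4 → queue [12]
Visit 12 → queue []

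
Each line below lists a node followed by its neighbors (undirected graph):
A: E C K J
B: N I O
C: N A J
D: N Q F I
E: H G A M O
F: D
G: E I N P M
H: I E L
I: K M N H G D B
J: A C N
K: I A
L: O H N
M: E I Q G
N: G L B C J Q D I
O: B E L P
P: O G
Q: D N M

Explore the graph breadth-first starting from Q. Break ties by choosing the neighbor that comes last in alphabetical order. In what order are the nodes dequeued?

Q -> N -> M -> D -> L -> J -> I -> G -> C -> B -> E -> F -> O -> H -> A -> K -> P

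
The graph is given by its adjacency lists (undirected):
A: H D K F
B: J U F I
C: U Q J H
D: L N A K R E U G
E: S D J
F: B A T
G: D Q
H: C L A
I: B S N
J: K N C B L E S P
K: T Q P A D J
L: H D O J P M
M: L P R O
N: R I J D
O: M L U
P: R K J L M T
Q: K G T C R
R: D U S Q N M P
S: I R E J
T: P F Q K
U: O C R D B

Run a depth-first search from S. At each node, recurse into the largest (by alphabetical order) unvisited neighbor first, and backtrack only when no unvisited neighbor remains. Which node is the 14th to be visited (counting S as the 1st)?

F

Visit S
S → R
R → U
U → O
O → M
M → P
P → T
T → Q
Q → K
K → J
J → N
N → I
I → B
B → F
F → A
A → H
H → L
L → D
D → G
D → E
H → C

Visit order: S, R, U, O, M, P, T, Q, K, J, N, I, B, F, A, H, L, D, G, E, C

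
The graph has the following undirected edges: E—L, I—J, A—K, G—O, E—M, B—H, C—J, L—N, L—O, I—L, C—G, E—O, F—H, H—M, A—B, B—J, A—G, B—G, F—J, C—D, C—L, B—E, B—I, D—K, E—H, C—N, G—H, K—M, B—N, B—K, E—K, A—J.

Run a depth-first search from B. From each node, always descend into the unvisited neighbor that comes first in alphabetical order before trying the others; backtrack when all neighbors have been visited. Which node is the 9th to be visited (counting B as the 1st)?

F

Visit B
B → A
A → G
G → C
C → D
D → K
K → E
E → H
H → F
F → J
J → I
I → L
L → N
L → O
H → M

Visit order: B, A, G, C, D, K, E, H, F, J, I, L, N, O, M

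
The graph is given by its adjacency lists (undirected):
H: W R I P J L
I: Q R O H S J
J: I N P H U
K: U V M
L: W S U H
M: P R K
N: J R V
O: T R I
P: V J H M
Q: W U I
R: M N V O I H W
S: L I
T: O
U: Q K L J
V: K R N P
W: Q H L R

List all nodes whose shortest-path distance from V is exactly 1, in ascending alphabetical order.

Level 0: V
Level 1: K, N, P, R
Level 2: H, I, J, M, O, U, W
Level 3: L, Q, S, T

K, N, P, R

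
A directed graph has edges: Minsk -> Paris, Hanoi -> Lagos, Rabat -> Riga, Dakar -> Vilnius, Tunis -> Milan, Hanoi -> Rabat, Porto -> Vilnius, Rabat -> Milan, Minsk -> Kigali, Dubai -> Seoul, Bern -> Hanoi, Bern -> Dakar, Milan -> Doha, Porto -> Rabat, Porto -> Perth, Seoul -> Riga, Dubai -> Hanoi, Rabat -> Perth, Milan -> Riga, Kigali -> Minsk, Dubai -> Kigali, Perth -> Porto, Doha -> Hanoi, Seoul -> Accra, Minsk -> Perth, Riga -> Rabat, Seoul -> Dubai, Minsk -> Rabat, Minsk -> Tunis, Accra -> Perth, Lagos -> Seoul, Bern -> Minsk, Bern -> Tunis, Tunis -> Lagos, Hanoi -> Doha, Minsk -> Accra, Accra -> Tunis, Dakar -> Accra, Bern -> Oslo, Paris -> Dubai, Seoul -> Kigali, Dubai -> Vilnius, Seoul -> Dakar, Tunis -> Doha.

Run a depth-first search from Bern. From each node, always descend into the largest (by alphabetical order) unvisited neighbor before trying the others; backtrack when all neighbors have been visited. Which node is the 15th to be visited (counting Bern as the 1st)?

Paris

Visit Bern
Bern → Tunis
Tunis → Milan
Milan → Riga
Riga → Rabat
Rabat → Perth
Perth → Porto
Porto → Vilnius
Milan → Doha
Doha → Hanoi
Hanoi → Lagos
Lagos → Seoul
Seoul → Kigali
Kigali → Minsk
Minsk → Paris
Paris → Dubai
Minsk → Accra
Seoul → Dakar
Bern → Oslo

Visit order: Bern, Tunis, Milan, Riga, Rabat, Perth, Porto, Vilnius, Doha, Hanoi, Lagos, Seoul, Kigali, Minsk, Paris, Dubai, Accra, Dakar, Oslo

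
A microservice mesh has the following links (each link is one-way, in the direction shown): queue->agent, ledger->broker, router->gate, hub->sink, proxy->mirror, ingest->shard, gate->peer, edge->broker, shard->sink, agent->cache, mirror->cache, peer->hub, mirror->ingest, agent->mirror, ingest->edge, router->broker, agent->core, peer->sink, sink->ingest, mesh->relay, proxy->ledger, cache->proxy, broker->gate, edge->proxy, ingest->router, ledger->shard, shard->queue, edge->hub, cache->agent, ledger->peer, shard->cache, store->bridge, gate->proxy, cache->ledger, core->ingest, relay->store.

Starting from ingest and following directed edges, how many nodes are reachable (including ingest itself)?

16

BFS from ingest visits: ingest, edge, router, shard, broker, hub, proxy, gate, cache, queue, sink, ledger, mirror, peer, agent, core
Reachable nodes: 16 of 20 total.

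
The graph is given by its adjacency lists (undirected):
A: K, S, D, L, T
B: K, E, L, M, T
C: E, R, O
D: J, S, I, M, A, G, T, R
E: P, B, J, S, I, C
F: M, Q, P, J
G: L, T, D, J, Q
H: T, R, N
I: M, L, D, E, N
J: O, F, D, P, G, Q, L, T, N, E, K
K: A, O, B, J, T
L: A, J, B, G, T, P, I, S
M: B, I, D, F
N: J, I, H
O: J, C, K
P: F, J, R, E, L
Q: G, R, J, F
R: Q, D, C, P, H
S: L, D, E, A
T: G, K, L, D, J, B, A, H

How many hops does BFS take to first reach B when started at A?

Level 0: A
Level 1: D, K, L, S, T
Level 2: B, E, G, H, I, J, M, O, P, R
Level 3: C, F, N, Q
B first appears at level 2.

2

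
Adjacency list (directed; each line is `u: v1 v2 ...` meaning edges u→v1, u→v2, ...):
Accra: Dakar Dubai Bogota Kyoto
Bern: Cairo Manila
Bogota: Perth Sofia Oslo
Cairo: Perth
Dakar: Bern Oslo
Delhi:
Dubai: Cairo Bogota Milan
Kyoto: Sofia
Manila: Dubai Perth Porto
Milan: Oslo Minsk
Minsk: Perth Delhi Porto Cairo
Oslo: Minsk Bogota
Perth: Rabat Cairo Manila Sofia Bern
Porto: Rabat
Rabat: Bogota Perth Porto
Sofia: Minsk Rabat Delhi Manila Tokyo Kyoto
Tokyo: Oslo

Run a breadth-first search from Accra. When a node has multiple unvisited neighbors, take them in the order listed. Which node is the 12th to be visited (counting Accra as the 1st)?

Visit Accra; enqueue Dakar, Dubai, Bogota, Kyoto → queue [Dakar, Dubai, Bogota, Kyoto]
Visit Dakar; enqueue Bern, Oslo → queue [Dubai, Bogota, Kyoto, Bern, Oslo]
Visit Dubai; enqueue Cairo, Milan → queue [Bogota, Kyoto, Bern, Oslo, Cairo, Milan]
Visit Bogota; enqueue Perth, Sofia → queue [Kyoto, Bern, Oslo, Cairo, Milan, Perth, Sofia]
Visit Kyoto → queue [Bern, Oslo, Cairo, Milan, Perth, Sofia]
Visit Bern; enqueue Manila → queue [Oslo, Cairo, Milan, Perth, Sofia, Manila]
Visit Oslo; enqueue Minsk → queue [Cairo, Milan, Perth, Sofia, Manila, Minsk]
Visit Cairo → queue [Milan, Perth, Sofia, Manila, Minsk]
Visit Milan → queue [Perth, Sofia, Manila, Minsk]
Visit Perth; enqueue Rabat → queue [Sofia, Manila, Minsk, Rabat]
Visit Sofia; enqueue Delhi, Tokyo → queue [Manila, Minsk, Rabat, Delhi, Tokyo]
Visit Manila; enqueue Porto → queue [Minsk, Rabat, Delhi, Tokyo, Porto]
Visit Minsk → queue [Rabat, Delhi, Tokyo, Porto]
Visit Rabat → queue [Delhi, Tokyo, Porto]
Visit Delhi → queue [Tokyo, Porto]
Visit Tokyo → queue [Porto]
Visit Porto → queue []

Visit order: Accra, Dakar, Dubai, Bogota, Kyoto, Bern, Oslo, Cairo, Milan, Perth, Sofia, Manila, Minsk, Rabat, Delhi, Tokyo, Porto

Manila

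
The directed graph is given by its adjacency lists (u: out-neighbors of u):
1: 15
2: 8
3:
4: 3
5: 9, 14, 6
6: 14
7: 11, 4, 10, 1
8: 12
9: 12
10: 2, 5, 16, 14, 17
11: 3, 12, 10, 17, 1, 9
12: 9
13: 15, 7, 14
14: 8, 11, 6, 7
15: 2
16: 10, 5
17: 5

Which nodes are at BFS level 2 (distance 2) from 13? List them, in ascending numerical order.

Level 0: 13
Level 1: 7, 14, 15
Level 2: 1, 2, 4, 6, 8, 10, 11
Level 3: 3, 5, 9, 12, 16, 17

1, 2, 4, 6, 8, 10, 11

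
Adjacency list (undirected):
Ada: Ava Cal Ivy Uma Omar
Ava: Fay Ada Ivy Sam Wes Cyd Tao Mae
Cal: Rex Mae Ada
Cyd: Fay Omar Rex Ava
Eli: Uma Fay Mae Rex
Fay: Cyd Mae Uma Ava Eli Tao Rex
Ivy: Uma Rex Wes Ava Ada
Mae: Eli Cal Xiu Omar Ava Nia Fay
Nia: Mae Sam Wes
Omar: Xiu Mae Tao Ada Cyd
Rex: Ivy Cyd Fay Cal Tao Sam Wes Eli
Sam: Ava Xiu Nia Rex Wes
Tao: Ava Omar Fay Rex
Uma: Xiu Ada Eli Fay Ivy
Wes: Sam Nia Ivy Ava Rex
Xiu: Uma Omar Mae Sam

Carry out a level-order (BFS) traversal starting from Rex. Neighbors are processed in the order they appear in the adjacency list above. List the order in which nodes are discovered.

Visit Rex; enqueue Ivy, Cyd, Fay, Cal, Tao, Sam, Wes, Eli → queue [Ivy, Cyd, Fay, Cal, Tao, Sam, Wes, Eli]
Visit Ivy; enqueue Uma, Ava, Ada → queue [Cyd, Fay, Cal, Tao, Sam, Wes, Eli, Uma, Ava, Ada]
Visit Cyd; enqueue Omar → queue [Fay, Cal, Tao, Sam, Wes, Eli, Uma, Ava, Ada, Omar]
Visit Fay; enqueue Mae → queue [Cal, Tao, Sam, Wes, Eli, Uma, Ava, Ada, Omar, Mae]
Visit Cal → queue [Tao, Sam, Wes, Eli, Uma, Ava, Ada, Omar, Mae]
Visit Tao → queue [Sam, Wes, Eli, Uma, Ava, Ada, Omar, Mae]
Visit Sam; enqueue Xiu, Nia → queue [Wes, Eli, Uma, Ava, Ada, Omar, Mae, Xiu, Nia]
Visit Wes → queue [Eli, Uma, Ava, Ada, Omar, Mae, Xiu, Nia]
Visit Eli → queue [Uma, Ava, Ada, Omar, Mae, Xiu, Nia]
Visit Uma → queue [Ava, Ada, Omar, Mae, Xiu, Nia]
Visit Ava → queue [Ada, Omar, Mae, Xiu, Nia]
Visit Ada → queue [Omar, Mae, Xiu, Nia]
Visit Omar → queue [Mae, Xiu, Nia]
Visit Mae → queue [Xiu, Nia]
Visit Xiu → queue [Nia]
Visit Nia → queue []

Rex → Ivy → Cyd → Fay → Cal → Tao → Sam → Wes → Eli → Uma → Ava → Ada → Omar → Mae → Xiu → Nia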